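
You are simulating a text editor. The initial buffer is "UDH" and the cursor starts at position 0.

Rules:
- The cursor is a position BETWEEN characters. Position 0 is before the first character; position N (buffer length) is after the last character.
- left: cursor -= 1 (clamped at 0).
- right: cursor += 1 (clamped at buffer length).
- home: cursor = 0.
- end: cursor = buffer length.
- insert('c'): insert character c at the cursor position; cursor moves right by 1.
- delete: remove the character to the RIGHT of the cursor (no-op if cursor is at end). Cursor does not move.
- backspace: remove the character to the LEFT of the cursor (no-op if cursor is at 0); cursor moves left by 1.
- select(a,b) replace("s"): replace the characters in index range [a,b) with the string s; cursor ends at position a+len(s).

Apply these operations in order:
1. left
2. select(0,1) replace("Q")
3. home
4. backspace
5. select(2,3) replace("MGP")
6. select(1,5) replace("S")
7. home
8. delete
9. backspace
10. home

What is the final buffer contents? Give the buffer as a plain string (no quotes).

After op 1 (left): buf='UDH' cursor=0
After op 2 (select(0,1) replace("Q")): buf='QDH' cursor=1
After op 3 (home): buf='QDH' cursor=0
After op 4 (backspace): buf='QDH' cursor=0
After op 5 (select(2,3) replace("MGP")): buf='QDMGP' cursor=5
After op 6 (select(1,5) replace("S")): buf='QS' cursor=2
After op 7 (home): buf='QS' cursor=0
After op 8 (delete): buf='S' cursor=0
After op 9 (backspace): buf='S' cursor=0
After op 10 (home): buf='S' cursor=0

Answer: S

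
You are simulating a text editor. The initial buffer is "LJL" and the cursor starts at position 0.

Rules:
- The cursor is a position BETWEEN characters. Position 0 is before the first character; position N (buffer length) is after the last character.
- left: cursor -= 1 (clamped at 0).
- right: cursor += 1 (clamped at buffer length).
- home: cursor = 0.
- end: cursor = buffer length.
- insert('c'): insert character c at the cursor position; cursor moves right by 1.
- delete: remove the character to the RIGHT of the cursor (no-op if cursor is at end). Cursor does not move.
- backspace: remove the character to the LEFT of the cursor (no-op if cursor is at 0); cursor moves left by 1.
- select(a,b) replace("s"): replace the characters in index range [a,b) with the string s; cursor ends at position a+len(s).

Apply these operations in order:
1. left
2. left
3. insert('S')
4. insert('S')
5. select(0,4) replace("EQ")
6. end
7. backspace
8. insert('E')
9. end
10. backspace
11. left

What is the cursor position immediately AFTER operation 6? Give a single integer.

After op 1 (left): buf='LJL' cursor=0
After op 2 (left): buf='LJL' cursor=0
After op 3 (insert('S')): buf='SLJL' cursor=1
After op 4 (insert('S')): buf='SSLJL' cursor=2
After op 5 (select(0,4) replace("EQ")): buf='EQL' cursor=2
After op 6 (end): buf='EQL' cursor=3

Answer: 3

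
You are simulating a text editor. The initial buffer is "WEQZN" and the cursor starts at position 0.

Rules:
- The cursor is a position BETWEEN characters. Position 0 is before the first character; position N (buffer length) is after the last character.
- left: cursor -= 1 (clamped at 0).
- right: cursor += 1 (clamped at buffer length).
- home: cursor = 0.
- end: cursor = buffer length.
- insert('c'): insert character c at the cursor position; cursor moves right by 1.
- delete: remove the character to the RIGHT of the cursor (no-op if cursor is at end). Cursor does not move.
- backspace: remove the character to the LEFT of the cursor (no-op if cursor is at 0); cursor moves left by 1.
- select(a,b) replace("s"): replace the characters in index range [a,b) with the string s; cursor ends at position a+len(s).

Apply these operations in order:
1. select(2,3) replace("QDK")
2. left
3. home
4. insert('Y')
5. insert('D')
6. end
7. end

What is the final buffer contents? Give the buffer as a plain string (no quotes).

Answer: YDWEQDKZN

Derivation:
After op 1 (select(2,3) replace("QDK")): buf='WEQDKZN' cursor=5
After op 2 (left): buf='WEQDKZN' cursor=4
After op 3 (home): buf='WEQDKZN' cursor=0
After op 4 (insert('Y')): buf='YWEQDKZN' cursor=1
After op 5 (insert('D')): buf='YDWEQDKZN' cursor=2
After op 6 (end): buf='YDWEQDKZN' cursor=9
After op 7 (end): buf='YDWEQDKZN' cursor=9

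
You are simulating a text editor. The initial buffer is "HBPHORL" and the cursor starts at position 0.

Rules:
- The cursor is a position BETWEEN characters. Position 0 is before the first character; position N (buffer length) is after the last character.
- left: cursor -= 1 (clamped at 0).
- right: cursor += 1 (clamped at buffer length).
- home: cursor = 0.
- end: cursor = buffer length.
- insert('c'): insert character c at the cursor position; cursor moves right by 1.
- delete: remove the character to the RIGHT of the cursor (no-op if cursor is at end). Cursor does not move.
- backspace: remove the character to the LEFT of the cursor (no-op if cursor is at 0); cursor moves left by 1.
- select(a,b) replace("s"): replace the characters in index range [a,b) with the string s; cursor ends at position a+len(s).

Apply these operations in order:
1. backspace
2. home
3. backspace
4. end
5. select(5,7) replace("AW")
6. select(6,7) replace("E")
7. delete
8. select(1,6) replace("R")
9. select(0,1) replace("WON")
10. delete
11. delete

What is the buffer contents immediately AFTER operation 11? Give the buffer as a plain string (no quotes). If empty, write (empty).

Answer: WON

Derivation:
After op 1 (backspace): buf='HBPHORL' cursor=0
After op 2 (home): buf='HBPHORL' cursor=0
After op 3 (backspace): buf='HBPHORL' cursor=0
After op 4 (end): buf='HBPHORL' cursor=7
After op 5 (select(5,7) replace("AW")): buf='HBPHOAW' cursor=7
After op 6 (select(6,7) replace("E")): buf='HBPHOAE' cursor=7
After op 7 (delete): buf='HBPHOAE' cursor=7
After op 8 (select(1,6) replace("R")): buf='HRE' cursor=2
After op 9 (select(0,1) replace("WON")): buf='WONRE' cursor=3
After op 10 (delete): buf='WONE' cursor=3
After op 11 (delete): buf='WON' cursor=3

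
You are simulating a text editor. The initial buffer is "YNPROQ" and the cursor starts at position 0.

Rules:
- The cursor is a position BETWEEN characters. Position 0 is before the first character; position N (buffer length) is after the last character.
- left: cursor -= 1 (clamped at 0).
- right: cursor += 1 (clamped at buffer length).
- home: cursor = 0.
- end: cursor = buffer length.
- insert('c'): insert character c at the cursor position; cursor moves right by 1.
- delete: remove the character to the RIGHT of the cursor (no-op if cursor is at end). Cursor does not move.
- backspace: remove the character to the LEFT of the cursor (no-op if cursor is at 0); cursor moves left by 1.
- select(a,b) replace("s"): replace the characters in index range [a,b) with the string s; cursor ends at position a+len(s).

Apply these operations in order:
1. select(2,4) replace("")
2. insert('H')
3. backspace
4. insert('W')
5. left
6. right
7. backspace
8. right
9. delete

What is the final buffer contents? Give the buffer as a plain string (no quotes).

After op 1 (select(2,4) replace("")): buf='YNOQ' cursor=2
After op 2 (insert('H')): buf='YNHOQ' cursor=3
After op 3 (backspace): buf='YNOQ' cursor=2
After op 4 (insert('W')): buf='YNWOQ' cursor=3
After op 5 (left): buf='YNWOQ' cursor=2
After op 6 (right): buf='YNWOQ' cursor=3
After op 7 (backspace): buf='YNOQ' cursor=2
After op 8 (right): buf='YNOQ' cursor=3
After op 9 (delete): buf='YNO' cursor=3

Answer: YNO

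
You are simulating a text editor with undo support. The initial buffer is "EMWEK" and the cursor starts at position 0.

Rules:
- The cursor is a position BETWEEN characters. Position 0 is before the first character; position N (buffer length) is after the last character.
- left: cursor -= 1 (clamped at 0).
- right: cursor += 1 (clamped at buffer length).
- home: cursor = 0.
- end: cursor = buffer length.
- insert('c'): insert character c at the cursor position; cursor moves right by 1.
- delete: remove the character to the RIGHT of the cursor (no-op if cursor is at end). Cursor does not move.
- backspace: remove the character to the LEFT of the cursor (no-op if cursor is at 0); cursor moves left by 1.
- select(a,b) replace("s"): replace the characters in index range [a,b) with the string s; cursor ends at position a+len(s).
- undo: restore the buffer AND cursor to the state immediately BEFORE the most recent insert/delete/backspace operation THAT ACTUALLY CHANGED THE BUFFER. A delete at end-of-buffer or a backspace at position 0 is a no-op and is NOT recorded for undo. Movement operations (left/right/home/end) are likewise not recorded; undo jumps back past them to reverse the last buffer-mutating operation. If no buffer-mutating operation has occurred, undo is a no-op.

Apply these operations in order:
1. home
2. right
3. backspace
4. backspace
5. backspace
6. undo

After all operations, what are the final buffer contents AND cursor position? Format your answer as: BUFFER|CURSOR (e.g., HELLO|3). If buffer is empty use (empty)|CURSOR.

Answer: EMWEK|1

Derivation:
After op 1 (home): buf='EMWEK' cursor=0
After op 2 (right): buf='EMWEK' cursor=1
After op 3 (backspace): buf='MWEK' cursor=0
After op 4 (backspace): buf='MWEK' cursor=0
After op 5 (backspace): buf='MWEK' cursor=0
After op 6 (undo): buf='EMWEK' cursor=1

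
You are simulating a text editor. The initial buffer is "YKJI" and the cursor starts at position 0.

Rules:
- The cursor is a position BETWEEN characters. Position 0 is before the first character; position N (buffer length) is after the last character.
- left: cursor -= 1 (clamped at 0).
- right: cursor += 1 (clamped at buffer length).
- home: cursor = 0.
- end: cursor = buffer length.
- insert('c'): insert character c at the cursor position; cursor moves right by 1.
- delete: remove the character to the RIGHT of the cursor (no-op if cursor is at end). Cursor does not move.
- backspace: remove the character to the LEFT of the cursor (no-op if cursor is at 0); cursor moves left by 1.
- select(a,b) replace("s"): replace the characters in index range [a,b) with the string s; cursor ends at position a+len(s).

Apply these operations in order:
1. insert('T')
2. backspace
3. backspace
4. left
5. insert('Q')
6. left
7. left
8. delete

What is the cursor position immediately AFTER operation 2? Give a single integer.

Answer: 0

Derivation:
After op 1 (insert('T')): buf='TYKJI' cursor=1
After op 2 (backspace): buf='YKJI' cursor=0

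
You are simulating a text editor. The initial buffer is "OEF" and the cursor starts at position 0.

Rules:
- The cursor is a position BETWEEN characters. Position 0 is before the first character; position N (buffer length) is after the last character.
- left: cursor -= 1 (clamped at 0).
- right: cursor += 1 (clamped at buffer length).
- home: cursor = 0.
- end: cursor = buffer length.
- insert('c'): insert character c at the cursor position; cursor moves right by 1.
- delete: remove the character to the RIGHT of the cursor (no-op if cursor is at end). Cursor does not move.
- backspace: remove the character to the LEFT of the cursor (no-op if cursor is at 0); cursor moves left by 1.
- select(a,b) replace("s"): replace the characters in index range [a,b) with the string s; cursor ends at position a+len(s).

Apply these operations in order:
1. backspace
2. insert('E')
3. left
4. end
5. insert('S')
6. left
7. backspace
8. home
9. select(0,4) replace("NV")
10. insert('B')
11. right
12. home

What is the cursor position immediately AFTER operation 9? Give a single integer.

After op 1 (backspace): buf='OEF' cursor=0
After op 2 (insert('E')): buf='EOEF' cursor=1
After op 3 (left): buf='EOEF' cursor=0
After op 4 (end): buf='EOEF' cursor=4
After op 5 (insert('S')): buf='EOEFS' cursor=5
After op 6 (left): buf='EOEFS' cursor=4
After op 7 (backspace): buf='EOES' cursor=3
After op 8 (home): buf='EOES' cursor=0
After op 9 (select(0,4) replace("NV")): buf='NV' cursor=2

Answer: 2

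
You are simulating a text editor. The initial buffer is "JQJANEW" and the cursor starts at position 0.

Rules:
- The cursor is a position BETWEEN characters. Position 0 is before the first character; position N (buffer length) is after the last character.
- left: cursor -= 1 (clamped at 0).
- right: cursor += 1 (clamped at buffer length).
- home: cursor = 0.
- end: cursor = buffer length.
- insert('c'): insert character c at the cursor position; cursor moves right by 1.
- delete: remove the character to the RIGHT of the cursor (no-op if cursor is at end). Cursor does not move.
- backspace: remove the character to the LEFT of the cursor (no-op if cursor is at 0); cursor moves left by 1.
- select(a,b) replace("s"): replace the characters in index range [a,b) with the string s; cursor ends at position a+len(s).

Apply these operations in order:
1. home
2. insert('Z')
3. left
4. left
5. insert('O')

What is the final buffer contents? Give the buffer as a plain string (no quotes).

After op 1 (home): buf='JQJANEW' cursor=0
After op 2 (insert('Z')): buf='ZJQJANEW' cursor=1
After op 3 (left): buf='ZJQJANEW' cursor=0
After op 4 (left): buf='ZJQJANEW' cursor=0
After op 5 (insert('O')): buf='OZJQJANEW' cursor=1

Answer: OZJQJANEW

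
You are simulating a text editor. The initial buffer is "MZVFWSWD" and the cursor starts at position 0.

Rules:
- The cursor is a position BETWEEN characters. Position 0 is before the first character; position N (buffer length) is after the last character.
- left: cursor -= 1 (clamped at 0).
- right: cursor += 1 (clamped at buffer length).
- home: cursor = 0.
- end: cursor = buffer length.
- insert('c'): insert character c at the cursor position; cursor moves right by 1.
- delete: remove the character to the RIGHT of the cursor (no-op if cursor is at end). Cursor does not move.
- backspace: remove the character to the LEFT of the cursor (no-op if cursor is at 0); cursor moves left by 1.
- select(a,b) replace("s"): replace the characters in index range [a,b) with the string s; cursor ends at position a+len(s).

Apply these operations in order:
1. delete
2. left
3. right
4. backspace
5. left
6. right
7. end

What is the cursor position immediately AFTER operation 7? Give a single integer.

Answer: 6

Derivation:
After op 1 (delete): buf='ZVFWSWD' cursor=0
After op 2 (left): buf='ZVFWSWD' cursor=0
After op 3 (right): buf='ZVFWSWD' cursor=1
After op 4 (backspace): buf='VFWSWD' cursor=0
After op 5 (left): buf='VFWSWD' cursor=0
After op 6 (right): buf='VFWSWD' cursor=1
After op 7 (end): buf='VFWSWD' cursor=6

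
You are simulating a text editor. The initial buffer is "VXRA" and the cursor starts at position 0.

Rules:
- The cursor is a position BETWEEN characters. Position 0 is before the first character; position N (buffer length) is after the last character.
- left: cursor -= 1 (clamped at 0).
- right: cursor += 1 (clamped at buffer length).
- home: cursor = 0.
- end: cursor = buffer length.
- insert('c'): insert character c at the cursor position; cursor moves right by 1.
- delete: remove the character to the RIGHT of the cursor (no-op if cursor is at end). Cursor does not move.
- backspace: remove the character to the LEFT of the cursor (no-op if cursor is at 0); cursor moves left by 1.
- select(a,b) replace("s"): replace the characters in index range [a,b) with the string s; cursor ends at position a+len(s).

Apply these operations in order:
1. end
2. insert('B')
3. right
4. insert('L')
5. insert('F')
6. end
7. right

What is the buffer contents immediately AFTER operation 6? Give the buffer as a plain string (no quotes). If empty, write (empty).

After op 1 (end): buf='VXRA' cursor=4
After op 2 (insert('B')): buf='VXRAB' cursor=5
After op 3 (right): buf='VXRAB' cursor=5
After op 4 (insert('L')): buf='VXRABL' cursor=6
After op 5 (insert('F')): buf='VXRABLF' cursor=7
After op 6 (end): buf='VXRABLF' cursor=7

Answer: VXRABLF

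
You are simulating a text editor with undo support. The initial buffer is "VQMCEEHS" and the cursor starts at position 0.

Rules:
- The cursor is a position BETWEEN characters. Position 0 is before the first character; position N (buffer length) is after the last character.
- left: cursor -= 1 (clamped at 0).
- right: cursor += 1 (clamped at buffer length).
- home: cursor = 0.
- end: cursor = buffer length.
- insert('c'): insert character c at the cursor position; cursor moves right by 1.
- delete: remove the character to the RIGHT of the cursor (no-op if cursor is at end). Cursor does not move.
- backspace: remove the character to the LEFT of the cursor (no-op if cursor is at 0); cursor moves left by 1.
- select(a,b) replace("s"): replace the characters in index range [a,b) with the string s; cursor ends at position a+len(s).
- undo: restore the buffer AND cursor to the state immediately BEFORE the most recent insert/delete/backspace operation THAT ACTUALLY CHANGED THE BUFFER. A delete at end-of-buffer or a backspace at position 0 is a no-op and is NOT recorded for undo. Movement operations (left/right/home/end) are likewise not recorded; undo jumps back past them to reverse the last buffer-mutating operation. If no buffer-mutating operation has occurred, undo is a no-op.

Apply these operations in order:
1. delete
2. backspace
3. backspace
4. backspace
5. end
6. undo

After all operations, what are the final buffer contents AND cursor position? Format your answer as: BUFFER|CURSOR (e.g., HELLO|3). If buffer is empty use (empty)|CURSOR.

After op 1 (delete): buf='QMCEEHS' cursor=0
After op 2 (backspace): buf='QMCEEHS' cursor=0
After op 3 (backspace): buf='QMCEEHS' cursor=0
After op 4 (backspace): buf='QMCEEHS' cursor=0
After op 5 (end): buf='QMCEEHS' cursor=7
After op 6 (undo): buf='VQMCEEHS' cursor=0

Answer: VQMCEEHS|0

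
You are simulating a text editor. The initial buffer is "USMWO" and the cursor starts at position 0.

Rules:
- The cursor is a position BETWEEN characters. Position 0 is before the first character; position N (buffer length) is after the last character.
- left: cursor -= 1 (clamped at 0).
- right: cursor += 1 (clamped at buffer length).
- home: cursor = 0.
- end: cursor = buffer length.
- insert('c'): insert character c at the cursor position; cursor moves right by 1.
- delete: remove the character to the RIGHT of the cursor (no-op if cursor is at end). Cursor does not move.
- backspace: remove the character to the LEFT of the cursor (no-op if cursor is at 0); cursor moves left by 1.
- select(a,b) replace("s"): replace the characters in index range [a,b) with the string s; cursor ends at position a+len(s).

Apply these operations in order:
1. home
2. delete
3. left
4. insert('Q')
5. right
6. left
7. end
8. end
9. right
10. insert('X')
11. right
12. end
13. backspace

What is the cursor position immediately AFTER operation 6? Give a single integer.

After op 1 (home): buf='USMWO' cursor=0
After op 2 (delete): buf='SMWO' cursor=0
After op 3 (left): buf='SMWO' cursor=0
After op 4 (insert('Q')): buf='QSMWO' cursor=1
After op 5 (right): buf='QSMWO' cursor=2
After op 6 (left): buf='QSMWO' cursor=1

Answer: 1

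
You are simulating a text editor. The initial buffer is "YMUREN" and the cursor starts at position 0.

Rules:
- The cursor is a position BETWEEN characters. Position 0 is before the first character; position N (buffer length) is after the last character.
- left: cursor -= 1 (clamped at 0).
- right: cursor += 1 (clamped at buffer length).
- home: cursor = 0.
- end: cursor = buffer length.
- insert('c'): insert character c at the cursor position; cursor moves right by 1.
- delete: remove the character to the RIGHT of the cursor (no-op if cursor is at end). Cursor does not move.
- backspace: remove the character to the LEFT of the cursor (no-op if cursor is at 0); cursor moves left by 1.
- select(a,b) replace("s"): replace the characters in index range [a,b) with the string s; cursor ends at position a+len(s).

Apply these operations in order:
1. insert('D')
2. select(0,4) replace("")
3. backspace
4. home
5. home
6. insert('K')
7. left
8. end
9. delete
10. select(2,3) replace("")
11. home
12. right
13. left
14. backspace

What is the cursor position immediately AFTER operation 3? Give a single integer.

After op 1 (insert('D')): buf='DYMUREN' cursor=1
After op 2 (select(0,4) replace("")): buf='REN' cursor=0
After op 3 (backspace): buf='REN' cursor=0

Answer: 0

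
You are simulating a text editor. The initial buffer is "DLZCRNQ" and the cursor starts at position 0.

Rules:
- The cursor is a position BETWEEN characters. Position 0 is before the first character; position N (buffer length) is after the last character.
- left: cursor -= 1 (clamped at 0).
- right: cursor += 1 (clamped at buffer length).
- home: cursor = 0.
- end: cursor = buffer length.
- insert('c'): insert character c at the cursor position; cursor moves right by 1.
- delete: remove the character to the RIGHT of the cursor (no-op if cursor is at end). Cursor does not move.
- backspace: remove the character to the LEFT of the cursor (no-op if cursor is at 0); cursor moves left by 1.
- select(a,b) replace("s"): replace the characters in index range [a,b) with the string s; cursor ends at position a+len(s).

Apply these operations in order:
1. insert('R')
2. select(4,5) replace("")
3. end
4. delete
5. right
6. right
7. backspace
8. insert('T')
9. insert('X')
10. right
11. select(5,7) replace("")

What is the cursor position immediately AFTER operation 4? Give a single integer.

Answer: 7

Derivation:
After op 1 (insert('R')): buf='RDLZCRNQ' cursor=1
After op 2 (select(4,5) replace("")): buf='RDLZRNQ' cursor=4
After op 3 (end): buf='RDLZRNQ' cursor=7
After op 4 (delete): buf='RDLZRNQ' cursor=7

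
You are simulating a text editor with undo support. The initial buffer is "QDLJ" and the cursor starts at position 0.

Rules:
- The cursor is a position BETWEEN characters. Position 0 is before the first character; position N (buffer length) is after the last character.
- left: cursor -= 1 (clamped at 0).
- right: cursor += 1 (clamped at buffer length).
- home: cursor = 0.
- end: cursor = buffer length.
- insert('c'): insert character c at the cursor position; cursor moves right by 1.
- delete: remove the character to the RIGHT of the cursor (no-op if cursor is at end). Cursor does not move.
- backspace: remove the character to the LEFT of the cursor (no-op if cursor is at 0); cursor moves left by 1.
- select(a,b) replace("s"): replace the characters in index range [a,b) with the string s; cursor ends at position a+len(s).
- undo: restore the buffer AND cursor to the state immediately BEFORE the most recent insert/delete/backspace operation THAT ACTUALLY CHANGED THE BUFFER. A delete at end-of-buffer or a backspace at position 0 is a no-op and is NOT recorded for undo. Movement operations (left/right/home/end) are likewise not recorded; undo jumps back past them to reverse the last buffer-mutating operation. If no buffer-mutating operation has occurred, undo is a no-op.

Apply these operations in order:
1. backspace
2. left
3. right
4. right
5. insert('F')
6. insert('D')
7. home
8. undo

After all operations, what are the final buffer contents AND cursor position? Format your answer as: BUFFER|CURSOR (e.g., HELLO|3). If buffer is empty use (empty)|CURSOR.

After op 1 (backspace): buf='QDLJ' cursor=0
After op 2 (left): buf='QDLJ' cursor=0
After op 3 (right): buf='QDLJ' cursor=1
After op 4 (right): buf='QDLJ' cursor=2
After op 5 (insert('F')): buf='QDFLJ' cursor=3
After op 6 (insert('D')): buf='QDFDLJ' cursor=4
After op 7 (home): buf='QDFDLJ' cursor=0
After op 8 (undo): buf='QDFLJ' cursor=3

Answer: QDFLJ|3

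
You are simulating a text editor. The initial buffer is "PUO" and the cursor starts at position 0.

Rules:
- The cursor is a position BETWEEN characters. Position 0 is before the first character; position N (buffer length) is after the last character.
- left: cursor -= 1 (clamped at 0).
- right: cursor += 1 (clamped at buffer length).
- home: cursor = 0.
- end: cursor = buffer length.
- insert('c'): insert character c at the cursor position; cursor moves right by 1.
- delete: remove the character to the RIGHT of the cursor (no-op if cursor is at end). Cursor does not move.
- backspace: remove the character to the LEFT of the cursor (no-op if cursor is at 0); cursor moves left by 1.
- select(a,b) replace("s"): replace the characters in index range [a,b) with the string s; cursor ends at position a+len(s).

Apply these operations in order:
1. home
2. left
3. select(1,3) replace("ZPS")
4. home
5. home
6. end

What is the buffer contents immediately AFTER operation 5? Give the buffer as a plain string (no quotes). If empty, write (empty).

After op 1 (home): buf='PUO' cursor=0
After op 2 (left): buf='PUO' cursor=0
After op 3 (select(1,3) replace("ZPS")): buf='PZPS' cursor=4
After op 4 (home): buf='PZPS' cursor=0
After op 5 (home): buf='PZPS' cursor=0

Answer: PZPS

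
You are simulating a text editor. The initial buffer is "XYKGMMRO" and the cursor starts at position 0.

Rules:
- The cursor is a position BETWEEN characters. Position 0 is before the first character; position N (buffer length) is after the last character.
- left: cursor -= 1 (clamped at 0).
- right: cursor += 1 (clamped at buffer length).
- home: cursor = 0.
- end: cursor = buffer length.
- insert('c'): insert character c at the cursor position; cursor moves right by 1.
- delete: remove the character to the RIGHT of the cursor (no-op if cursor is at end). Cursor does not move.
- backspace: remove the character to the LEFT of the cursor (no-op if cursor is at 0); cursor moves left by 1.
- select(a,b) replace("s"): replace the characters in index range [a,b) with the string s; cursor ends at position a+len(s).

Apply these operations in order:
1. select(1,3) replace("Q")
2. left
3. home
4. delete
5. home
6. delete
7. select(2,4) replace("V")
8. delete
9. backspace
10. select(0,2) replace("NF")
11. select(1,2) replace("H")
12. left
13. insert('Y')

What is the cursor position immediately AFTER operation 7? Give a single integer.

After op 1 (select(1,3) replace("Q")): buf='XQGMMRO' cursor=2
After op 2 (left): buf='XQGMMRO' cursor=1
After op 3 (home): buf='XQGMMRO' cursor=0
After op 4 (delete): buf='QGMMRO' cursor=0
After op 5 (home): buf='QGMMRO' cursor=0
After op 6 (delete): buf='GMMRO' cursor=0
After op 7 (select(2,4) replace("V")): buf='GMVO' cursor=3

Answer: 3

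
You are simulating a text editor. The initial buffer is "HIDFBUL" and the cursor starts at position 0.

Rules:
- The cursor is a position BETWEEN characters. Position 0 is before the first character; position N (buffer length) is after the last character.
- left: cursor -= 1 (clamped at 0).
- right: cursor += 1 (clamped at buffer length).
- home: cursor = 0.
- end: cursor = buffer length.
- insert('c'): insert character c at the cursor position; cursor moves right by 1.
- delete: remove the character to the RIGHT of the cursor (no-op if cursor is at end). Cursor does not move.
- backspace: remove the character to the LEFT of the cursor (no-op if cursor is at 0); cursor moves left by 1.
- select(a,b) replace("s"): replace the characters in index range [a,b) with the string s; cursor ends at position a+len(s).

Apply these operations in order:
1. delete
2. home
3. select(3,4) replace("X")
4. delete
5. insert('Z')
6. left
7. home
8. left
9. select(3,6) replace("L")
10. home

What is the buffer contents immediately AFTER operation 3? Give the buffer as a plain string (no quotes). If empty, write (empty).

Answer: IDFXUL

Derivation:
After op 1 (delete): buf='IDFBUL' cursor=0
After op 2 (home): buf='IDFBUL' cursor=0
After op 3 (select(3,4) replace("X")): buf='IDFXUL' cursor=4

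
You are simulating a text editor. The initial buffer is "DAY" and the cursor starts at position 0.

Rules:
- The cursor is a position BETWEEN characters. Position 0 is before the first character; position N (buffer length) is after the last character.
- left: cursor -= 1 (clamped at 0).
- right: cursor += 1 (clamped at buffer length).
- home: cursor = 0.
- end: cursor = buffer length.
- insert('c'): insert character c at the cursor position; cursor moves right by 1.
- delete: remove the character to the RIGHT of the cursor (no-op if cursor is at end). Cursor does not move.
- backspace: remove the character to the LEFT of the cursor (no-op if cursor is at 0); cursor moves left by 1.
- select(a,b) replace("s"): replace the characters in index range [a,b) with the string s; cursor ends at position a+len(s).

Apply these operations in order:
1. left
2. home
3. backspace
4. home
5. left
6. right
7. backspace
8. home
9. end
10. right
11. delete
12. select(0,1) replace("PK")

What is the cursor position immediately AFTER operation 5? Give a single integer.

Answer: 0

Derivation:
After op 1 (left): buf='DAY' cursor=0
After op 2 (home): buf='DAY' cursor=0
After op 3 (backspace): buf='DAY' cursor=0
After op 4 (home): buf='DAY' cursor=0
After op 5 (left): buf='DAY' cursor=0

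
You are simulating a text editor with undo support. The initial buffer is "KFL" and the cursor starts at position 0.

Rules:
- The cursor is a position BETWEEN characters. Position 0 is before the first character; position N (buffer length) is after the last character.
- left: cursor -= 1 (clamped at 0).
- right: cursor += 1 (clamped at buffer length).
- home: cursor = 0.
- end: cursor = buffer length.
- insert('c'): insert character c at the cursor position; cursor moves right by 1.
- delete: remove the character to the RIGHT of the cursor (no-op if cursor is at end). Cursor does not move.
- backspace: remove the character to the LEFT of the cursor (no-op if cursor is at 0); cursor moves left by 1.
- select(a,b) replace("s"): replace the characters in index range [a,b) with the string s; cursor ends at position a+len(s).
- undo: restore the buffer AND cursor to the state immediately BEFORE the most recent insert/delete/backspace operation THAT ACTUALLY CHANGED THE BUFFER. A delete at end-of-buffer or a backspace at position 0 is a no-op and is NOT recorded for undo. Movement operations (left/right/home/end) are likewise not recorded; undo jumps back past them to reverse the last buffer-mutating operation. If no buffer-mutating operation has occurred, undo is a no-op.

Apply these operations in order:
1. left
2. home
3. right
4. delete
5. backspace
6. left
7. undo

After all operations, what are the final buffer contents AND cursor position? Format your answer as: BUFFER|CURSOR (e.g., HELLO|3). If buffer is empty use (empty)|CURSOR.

Answer: KL|1

Derivation:
After op 1 (left): buf='KFL' cursor=0
After op 2 (home): buf='KFL' cursor=0
After op 3 (right): buf='KFL' cursor=1
After op 4 (delete): buf='KL' cursor=1
After op 5 (backspace): buf='L' cursor=0
After op 6 (left): buf='L' cursor=0
After op 7 (undo): buf='KL' cursor=1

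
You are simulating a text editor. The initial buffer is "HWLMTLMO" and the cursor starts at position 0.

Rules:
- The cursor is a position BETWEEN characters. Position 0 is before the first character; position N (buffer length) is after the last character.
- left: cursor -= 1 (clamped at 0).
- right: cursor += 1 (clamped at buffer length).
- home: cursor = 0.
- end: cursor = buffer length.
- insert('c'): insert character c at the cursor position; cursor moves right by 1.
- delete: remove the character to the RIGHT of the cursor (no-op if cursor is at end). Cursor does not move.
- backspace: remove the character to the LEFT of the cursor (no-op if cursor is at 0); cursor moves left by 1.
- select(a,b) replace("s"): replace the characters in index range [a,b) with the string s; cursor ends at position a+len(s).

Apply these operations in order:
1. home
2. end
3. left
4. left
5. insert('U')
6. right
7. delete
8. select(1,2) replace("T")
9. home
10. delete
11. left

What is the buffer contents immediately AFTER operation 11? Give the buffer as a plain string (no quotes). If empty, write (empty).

After op 1 (home): buf='HWLMTLMO' cursor=0
After op 2 (end): buf='HWLMTLMO' cursor=8
After op 3 (left): buf='HWLMTLMO' cursor=7
After op 4 (left): buf='HWLMTLMO' cursor=6
After op 5 (insert('U')): buf='HWLMTLUMO' cursor=7
After op 6 (right): buf='HWLMTLUMO' cursor=8
After op 7 (delete): buf='HWLMTLUM' cursor=8
After op 8 (select(1,2) replace("T")): buf='HTLMTLUM' cursor=2
After op 9 (home): buf='HTLMTLUM' cursor=0
After op 10 (delete): buf='TLMTLUM' cursor=0
After op 11 (left): buf='TLMTLUM' cursor=0

Answer: TLMTLUM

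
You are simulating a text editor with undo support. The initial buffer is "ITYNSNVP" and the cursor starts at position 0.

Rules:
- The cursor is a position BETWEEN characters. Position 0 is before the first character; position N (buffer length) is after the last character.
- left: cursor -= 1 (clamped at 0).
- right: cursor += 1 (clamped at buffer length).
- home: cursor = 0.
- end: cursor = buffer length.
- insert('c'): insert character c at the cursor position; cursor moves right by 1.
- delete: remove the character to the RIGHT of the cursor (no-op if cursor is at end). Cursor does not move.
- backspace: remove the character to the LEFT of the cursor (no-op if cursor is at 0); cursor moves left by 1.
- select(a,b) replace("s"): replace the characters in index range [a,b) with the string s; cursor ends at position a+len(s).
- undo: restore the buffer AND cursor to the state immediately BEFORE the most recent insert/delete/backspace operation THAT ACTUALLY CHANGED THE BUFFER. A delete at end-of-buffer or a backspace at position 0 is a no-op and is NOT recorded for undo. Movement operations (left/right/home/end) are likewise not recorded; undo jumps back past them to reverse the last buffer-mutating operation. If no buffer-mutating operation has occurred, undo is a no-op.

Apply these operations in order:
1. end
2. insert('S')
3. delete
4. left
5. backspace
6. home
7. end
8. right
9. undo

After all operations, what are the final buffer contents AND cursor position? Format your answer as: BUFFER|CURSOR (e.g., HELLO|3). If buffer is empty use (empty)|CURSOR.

Answer: ITYNSNVPS|8

Derivation:
After op 1 (end): buf='ITYNSNVP' cursor=8
After op 2 (insert('S')): buf='ITYNSNVPS' cursor=9
After op 3 (delete): buf='ITYNSNVPS' cursor=9
After op 4 (left): buf='ITYNSNVPS' cursor=8
After op 5 (backspace): buf='ITYNSNVS' cursor=7
After op 6 (home): buf='ITYNSNVS' cursor=0
After op 7 (end): buf='ITYNSNVS' cursor=8
After op 8 (right): buf='ITYNSNVS' cursor=8
After op 9 (undo): buf='ITYNSNVPS' cursor=8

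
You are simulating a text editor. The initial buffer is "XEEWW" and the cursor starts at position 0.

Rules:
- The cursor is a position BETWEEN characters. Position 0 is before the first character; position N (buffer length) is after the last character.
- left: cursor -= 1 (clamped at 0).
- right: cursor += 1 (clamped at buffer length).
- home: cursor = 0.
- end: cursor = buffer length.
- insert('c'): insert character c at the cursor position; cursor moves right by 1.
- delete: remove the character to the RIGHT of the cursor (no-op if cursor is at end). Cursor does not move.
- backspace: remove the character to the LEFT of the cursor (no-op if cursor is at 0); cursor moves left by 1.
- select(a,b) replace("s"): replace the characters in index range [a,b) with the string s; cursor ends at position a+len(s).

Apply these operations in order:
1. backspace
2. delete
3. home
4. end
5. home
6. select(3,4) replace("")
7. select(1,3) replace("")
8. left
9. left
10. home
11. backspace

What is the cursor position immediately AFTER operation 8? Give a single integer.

Answer: 0

Derivation:
After op 1 (backspace): buf='XEEWW' cursor=0
After op 2 (delete): buf='EEWW' cursor=0
After op 3 (home): buf='EEWW' cursor=0
After op 4 (end): buf='EEWW' cursor=4
After op 5 (home): buf='EEWW' cursor=0
After op 6 (select(3,4) replace("")): buf='EEW' cursor=3
After op 7 (select(1,3) replace("")): buf='E' cursor=1
After op 8 (left): buf='E' cursor=0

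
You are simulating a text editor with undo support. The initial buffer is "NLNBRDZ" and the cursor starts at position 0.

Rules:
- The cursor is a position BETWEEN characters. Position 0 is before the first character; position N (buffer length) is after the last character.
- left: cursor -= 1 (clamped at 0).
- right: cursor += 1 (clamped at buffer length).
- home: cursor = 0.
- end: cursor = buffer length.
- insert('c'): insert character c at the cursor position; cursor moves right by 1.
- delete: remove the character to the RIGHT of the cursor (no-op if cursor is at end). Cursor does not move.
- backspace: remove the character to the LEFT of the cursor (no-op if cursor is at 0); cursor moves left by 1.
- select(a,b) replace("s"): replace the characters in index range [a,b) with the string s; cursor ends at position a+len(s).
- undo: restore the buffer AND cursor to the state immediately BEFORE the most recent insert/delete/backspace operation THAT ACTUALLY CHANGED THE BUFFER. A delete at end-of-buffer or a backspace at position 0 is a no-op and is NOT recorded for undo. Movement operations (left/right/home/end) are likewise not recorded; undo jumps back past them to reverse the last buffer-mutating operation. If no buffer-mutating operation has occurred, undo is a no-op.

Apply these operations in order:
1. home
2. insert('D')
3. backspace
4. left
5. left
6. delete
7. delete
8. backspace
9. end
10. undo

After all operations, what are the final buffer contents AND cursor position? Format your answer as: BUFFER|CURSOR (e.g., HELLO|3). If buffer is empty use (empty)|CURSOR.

After op 1 (home): buf='NLNBRDZ' cursor=0
After op 2 (insert('D')): buf='DNLNBRDZ' cursor=1
After op 3 (backspace): buf='NLNBRDZ' cursor=0
After op 4 (left): buf='NLNBRDZ' cursor=0
After op 5 (left): buf='NLNBRDZ' cursor=0
After op 6 (delete): buf='LNBRDZ' cursor=0
After op 7 (delete): buf='NBRDZ' cursor=0
After op 8 (backspace): buf='NBRDZ' cursor=0
After op 9 (end): buf='NBRDZ' cursor=5
After op 10 (undo): buf='LNBRDZ' cursor=0

Answer: LNBRDZ|0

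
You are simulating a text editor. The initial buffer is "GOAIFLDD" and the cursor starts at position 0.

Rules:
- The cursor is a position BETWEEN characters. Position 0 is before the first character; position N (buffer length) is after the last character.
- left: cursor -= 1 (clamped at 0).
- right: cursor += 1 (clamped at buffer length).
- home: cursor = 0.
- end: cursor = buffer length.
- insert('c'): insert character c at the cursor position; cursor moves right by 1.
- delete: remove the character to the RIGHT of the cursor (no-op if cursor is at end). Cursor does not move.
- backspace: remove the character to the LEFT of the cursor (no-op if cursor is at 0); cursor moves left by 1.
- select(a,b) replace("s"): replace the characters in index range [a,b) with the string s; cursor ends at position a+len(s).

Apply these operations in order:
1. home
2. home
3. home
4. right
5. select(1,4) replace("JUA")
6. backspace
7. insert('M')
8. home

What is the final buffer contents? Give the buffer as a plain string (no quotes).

Answer: GJUMFLDD

Derivation:
After op 1 (home): buf='GOAIFLDD' cursor=0
After op 2 (home): buf='GOAIFLDD' cursor=0
After op 3 (home): buf='GOAIFLDD' cursor=0
After op 4 (right): buf='GOAIFLDD' cursor=1
After op 5 (select(1,4) replace("JUA")): buf='GJUAFLDD' cursor=4
After op 6 (backspace): buf='GJUFLDD' cursor=3
After op 7 (insert('M')): buf='GJUMFLDD' cursor=4
After op 8 (home): buf='GJUMFLDD' cursor=0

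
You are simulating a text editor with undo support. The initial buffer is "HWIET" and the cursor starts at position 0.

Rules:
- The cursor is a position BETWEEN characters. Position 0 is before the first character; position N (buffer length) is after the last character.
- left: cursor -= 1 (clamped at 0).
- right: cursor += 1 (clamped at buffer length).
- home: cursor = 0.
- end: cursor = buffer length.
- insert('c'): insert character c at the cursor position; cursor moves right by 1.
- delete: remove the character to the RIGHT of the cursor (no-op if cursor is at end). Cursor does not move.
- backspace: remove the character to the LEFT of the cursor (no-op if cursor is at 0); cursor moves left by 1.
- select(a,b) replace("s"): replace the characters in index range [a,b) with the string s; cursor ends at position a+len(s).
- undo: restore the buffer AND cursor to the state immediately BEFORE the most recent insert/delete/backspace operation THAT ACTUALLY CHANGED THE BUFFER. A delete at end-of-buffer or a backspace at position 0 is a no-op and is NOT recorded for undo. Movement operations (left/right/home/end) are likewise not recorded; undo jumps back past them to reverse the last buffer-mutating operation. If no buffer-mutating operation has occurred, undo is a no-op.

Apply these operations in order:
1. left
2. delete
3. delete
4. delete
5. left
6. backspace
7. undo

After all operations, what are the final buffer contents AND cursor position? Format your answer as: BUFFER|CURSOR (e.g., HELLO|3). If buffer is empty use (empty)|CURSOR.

After op 1 (left): buf='HWIET' cursor=0
After op 2 (delete): buf='WIET' cursor=0
After op 3 (delete): buf='IET' cursor=0
After op 4 (delete): buf='ET' cursor=0
After op 5 (left): buf='ET' cursor=0
After op 6 (backspace): buf='ET' cursor=0
After op 7 (undo): buf='IET' cursor=0

Answer: IET|0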